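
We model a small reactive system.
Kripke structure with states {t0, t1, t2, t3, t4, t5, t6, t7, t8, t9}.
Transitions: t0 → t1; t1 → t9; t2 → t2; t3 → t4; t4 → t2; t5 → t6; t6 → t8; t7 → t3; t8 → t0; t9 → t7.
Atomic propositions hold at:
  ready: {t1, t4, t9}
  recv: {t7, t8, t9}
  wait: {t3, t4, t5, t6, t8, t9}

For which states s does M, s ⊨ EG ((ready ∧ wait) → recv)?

Sat(ready ∧ wait) = {t4, t9}
Sat((ready ∧ wait) → recv) = {t0, t1, t2, t3, t5, t6, t7, t8, t9}
EG ((ready ∧ wait) → recv): greatest fixpoint, start Z0 = {t0, t1, t2, t3, t5, t6, t7, t8, t9}, keep only states in Sat with some successor in Z. Z1 = {t0, t1, t2, t5, t6, t7, t8, t9}; Z2 = {t0, t1, t2, t5, t6, t8, t9}; Z3 = {t0, t1, t2, t5, t6, t8}; Z4 = {t0, t2, t5, t6, t8}; Z5 = {t2, t5, t6, t8}; Z6 = {t2, t5, t6}; Z7 = {t2, t5}; Z8 = {t2}; fixed.
Sat(EG ((ready ∧ wait) → recv)) = {t2}

{t2}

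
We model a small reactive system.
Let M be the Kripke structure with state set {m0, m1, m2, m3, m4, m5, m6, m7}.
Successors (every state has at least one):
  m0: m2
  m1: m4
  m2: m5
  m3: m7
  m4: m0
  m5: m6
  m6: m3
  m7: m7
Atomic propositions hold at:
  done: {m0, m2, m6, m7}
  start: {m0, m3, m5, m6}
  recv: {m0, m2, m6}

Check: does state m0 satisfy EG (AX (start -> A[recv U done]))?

A[recv U done]: least fixpoint, start Z0 = Sat(done) = {m0, m2, m6, m7}, add states in Sat(recv) with every successor in Z. Already a fixed point.
Sat(A[recv U done]) = {m0, m2, m6, m7}
Sat(start -> A[recv U done]) = {m0, m1, m2, m4, m6, m7}
Sat(AX (start -> A[recv U done])) = {s : every successor in {m0, m1, m2, m4, m6, m7}} = {m0, m1, m3, m4, m5, m7}
EG (AX (start -> A[recv U done])): greatest fixpoint, start Z0 = {m0, m1, m3, m4, m5, m7}, keep only states in Sat with some successor in Z. Z1 = {m1, m3, m4, m7}; Z2 = {m1, m3, m7}; Z3 = {m3, m7}; fixed.
Sat(EG (AX (start -> A[recv U done]))) = {m3, m7}
m0 ∉ Sat(EG (AX (start -> A[recv U done]))) = {m3, m7}, so the formula does not hold at m0.

No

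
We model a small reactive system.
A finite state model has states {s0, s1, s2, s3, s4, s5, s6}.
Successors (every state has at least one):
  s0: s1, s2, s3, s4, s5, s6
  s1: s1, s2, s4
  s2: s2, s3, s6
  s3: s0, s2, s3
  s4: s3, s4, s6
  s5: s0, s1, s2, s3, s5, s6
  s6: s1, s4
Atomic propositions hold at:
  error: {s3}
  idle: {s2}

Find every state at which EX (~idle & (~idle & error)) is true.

Sat(~idle) = {s0, s1, s3, s4, s5, s6}
Sat(~idle & error) = {s3}
Sat(~idle & (~idle & error)) = {s3}
Sat(EX (~idle & (~idle & error))) = {s : some successor in {s3}} = {s0, s2, s3, s4, s5}

{s0, s2, s3, s4, s5}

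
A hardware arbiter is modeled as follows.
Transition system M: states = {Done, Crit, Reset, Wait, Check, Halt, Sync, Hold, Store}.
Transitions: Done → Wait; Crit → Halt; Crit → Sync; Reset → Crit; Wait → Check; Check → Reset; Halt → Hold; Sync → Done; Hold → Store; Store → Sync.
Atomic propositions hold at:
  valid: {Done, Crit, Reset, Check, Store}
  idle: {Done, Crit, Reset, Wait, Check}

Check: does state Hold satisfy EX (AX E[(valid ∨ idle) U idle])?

No

Sat(valid ∨ idle) = {Done, Crit, Reset, Wait, Check, Store}
E[(valid ∨ idle) U idle]: least fixpoint, start Z0 = Sat(idle) = {Done, Crit, Reset, Wait, Check}, add states in Sat(valid ∨ idle) with some successor in Z. Already a fixed point.
Sat(E[(valid ∨ idle) U idle]) = {Done, Crit, Reset, Wait, Check}
Sat(AX E[(valid ∨ idle) U idle]) = {s : every successor in {Done, Crit, Reset, Wait, Check}} = {Done, Reset, Wait, Check, Sync}
Sat(EX (AX E[(valid ∨ idle) U idle])) = {s : some successor in {Done, Reset, Wait, Check, Sync}} = {Done, Crit, Wait, Check, Sync, Store}
Hold ∉ Sat(EX (AX E[(valid ∨ idle) U idle])) = {Done, Crit, Wait, Check, Sync, Store}, so the formula does not hold at Hold.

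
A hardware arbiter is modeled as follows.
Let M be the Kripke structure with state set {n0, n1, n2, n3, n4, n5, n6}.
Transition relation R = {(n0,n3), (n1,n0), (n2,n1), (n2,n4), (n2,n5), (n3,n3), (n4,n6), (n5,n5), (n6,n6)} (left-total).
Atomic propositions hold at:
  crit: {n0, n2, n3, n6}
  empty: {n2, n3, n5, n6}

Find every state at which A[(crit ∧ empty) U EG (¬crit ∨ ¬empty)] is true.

Sat(crit ∧ empty) = {n2, n3, n6}
Sat(¬crit) = {n1, n4, n5}
Sat(¬empty) = {n0, n1, n4}
Sat(¬crit ∨ ¬empty) = {n0, n1, n4, n5}
EG (¬crit ∨ ¬empty): greatest fixpoint, start Z0 = {n0, n1, n4, n5}, keep only states in Sat with some successor in Z. Z1 = {n1, n5}; Z2 = {n5}; fixed.
Sat(EG (¬crit ∨ ¬empty)) = {n5}
A[(crit ∧ empty) U EG (¬crit ∨ ¬empty)]: least fixpoint, start Z0 = Sat(EG (¬crit ∨ ¬empty)) = {n5}, add states in Sat(crit ∧ empty) with every successor in Z. Already a fixed point.
Sat(A[(crit ∧ empty) U EG (¬crit ∨ ¬empty)]) = {n5}

{n5}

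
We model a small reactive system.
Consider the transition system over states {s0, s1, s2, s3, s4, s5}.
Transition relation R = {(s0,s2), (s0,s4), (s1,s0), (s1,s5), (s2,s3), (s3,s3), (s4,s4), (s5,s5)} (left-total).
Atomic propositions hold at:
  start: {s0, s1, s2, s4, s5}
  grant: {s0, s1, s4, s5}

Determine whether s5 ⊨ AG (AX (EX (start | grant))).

Sat(start | grant) = {s0, s1, s2, s4, s5}
Sat(EX (start | grant)) = {s : some successor in {s0, s1, s2, s4, s5}} = {s0, s1, s4, s5}
Sat(AX (EX (start | grant))) = {s : every successor in {s0, s1, s4, s5}} = {s1, s4, s5}
AG (AX (EX (start | grant))): greatest fixpoint, start Z0 = {s1, s4, s5}, keep only states in Sat with every successor in Z. Z1 = {s4, s5}; fixed.
Sat(AG (AX (EX (start | grant)))) = {s4, s5}
s5 ∈ Sat(AG (AX (EX (start | grant)))) = {s4, s5}, so the formula holds at s5.

Yes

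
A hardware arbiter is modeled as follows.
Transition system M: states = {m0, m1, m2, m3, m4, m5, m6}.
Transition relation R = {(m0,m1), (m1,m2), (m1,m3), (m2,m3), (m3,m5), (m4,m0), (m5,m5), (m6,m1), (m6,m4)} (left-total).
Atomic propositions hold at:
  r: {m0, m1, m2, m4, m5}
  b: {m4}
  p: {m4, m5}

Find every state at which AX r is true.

Sat(AX r) = {s : every successor in {m0, m1, m2, m4, m5}} = {m0, m3, m4, m5, m6}

{m0, m3, m4, m5, m6}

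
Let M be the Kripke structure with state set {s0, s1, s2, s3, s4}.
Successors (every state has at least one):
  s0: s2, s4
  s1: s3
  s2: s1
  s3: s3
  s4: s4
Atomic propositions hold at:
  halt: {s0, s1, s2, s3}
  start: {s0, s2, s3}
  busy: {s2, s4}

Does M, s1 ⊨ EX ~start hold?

No

Sat(~start) = {s1, s4}
Sat(EX ~start) = {s : some successor in {s1, s4}} = {s0, s2, s4}
s1 ∉ Sat(EX ~start) = {s0, s2, s4}, so the formula does not hold at s1.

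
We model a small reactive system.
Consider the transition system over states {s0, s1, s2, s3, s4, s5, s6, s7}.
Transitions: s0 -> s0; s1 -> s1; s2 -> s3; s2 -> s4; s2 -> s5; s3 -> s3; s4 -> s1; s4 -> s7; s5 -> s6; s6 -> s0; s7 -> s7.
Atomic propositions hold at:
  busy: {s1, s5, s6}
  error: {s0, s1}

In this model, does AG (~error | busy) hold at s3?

Sat(~error) = {s2, s3, s4, s5, s6, s7}
Sat(~error | busy) = {s1, s2, s3, s4, s5, s6, s7}
AG (~error | busy): greatest fixpoint, start Z0 = {s1, s2, s3, s4, s5, s6, s7}, keep only states in Sat with every successor in Z. Z1 = {s1, s2, s3, s4, s5, s7}; Z2 = {s1, s2, s3, s4, s7}; Z3 = {s1, s3, s4, s7}; fixed.
Sat(AG (~error | busy)) = {s1, s3, s4, s7}
s3 ∈ Sat(AG (~error | busy)) = {s1, s3, s4, s7}, so the formula holds at s3.

Yes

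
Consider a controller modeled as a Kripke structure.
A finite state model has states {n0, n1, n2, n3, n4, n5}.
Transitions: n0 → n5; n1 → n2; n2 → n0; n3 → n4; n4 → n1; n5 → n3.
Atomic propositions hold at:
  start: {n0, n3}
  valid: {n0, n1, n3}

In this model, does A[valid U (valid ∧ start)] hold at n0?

Sat(valid ∧ start) = {n0, n3}
A[valid U (valid ∧ start)]: least fixpoint, start Z0 = Sat((valid ∧ start)) = {n0, n3}, add states in Sat(valid) with every successor in Z. Already a fixed point.
Sat(A[valid U (valid ∧ start)]) = {n0, n3}
n0 ∈ Sat(A[valid U (valid ∧ start)]) = {n0, n3}, so the formula holds at n0.

Yes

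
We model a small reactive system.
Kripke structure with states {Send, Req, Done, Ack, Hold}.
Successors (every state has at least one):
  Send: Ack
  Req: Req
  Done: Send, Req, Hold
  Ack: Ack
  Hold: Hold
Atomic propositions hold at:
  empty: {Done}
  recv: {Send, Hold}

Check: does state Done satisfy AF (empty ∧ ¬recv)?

Yes

Sat(¬recv) = {Req, Done, Ack}
Sat(empty ∧ ¬recv) = {Done}
AF (empty ∧ ¬recv): least fixpoint, start Z0 = {Done}, add states with every successor in Z. Already a fixed point.
Sat(AF (empty ∧ ¬recv)) = {Done}
Done ∈ Sat(AF (empty ∧ ¬recv)) = {Done}, so the formula holds at Done.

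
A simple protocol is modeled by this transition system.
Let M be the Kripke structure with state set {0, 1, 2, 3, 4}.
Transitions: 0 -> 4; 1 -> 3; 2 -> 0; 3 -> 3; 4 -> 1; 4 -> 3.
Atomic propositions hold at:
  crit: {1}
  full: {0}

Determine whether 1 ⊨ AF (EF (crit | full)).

Sat(crit | full) = {0, 1}
EF (crit | full): least fixpoint, start Z0 = {0, 1}, add states with some successor in Z. Z1 = {0, 1, 2, 4}; fixed.
Sat(EF (crit | full)) = {0, 1, 2, 4}
AF (EF (crit | full)): least fixpoint, start Z0 = {0, 1, 2, 4}, add states with every successor in Z. Already a fixed point.
Sat(AF (EF (crit | full))) = {0, 1, 2, 4}
1 ∈ Sat(AF (EF (crit | full))) = {0, 1, 2, 4}, so the formula holds at 1.

Yes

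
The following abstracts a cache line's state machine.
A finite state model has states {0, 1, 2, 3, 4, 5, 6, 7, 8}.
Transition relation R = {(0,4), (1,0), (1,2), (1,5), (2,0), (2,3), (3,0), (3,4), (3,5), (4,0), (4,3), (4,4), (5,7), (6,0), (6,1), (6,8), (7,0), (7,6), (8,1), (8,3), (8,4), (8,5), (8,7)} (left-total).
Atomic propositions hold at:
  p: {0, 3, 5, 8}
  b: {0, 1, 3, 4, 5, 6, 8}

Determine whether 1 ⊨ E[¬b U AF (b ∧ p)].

Sat(¬b) = {2, 7}
Sat(b ∧ p) = {0, 3, 5, 8}
AF (b ∧ p): least fixpoint, start Z0 = {0, 3, 5, 8}, add states with every successor in Z. Z1 = {0, 2, 3, 5, 8}; Z2 = {0, 1, 2, 3, 5, 8}; Z3 = {0, 1, 2, 3, 5, 6, 8}; Z4 = {0, 1, 2, 3, 5, 6, 7, 8}; fixed.
Sat(AF (b ∧ p)) = {0, 1, 2, 3, 5, 6, 7, 8}
E[¬b U AF (b ∧ p)]: least fixpoint, start Z0 = Sat(AF (b ∧ p)) = {0, 1, 2, 3, 5, 6, 7, 8}, add states in Sat(¬b) with some successor in Z. Already a fixed point.
Sat(E[¬b U AF (b ∧ p)]) = {0, 1, 2, 3, 5, 6, 7, 8}
1 ∈ Sat(E[¬b U AF (b ∧ p)]) = {0, 1, 2, 3, 5, 6, 7, 8}, so the formula holds at 1.

Yes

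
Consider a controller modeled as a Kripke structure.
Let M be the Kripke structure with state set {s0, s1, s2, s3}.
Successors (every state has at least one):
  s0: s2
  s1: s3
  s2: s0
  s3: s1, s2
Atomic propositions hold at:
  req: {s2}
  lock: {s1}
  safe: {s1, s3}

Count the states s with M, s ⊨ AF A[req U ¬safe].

Sat(¬safe) = {s0, s2}
A[req U ¬safe]: least fixpoint, start Z0 = Sat(¬safe) = {s0, s2}, add states in Sat(req) with every successor in Z. Already a fixed point.
Sat(A[req U ¬safe]) = {s0, s2}
AF A[req U ¬safe]: least fixpoint, start Z0 = {s0, s2}, add states with every successor in Z. Already a fixed point.
Sat(AF A[req U ¬safe]) = {s0, s2}
|Sat(AF A[req U ¬safe])| = |{s0, s2}| = 2.

2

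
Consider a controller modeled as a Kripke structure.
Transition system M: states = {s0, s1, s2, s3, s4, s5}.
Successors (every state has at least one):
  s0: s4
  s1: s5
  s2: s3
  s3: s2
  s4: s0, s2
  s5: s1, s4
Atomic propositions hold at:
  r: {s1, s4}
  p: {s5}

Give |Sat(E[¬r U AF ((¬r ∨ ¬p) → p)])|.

Sat(¬r) = {s0, s2, s3, s5}
Sat(¬p) = {s0, s1, s2, s3, s4}
Sat(¬r ∨ ¬p) = {s0, s1, s2, s3, s4, s5}
Sat((¬r ∨ ¬p) → p) = {s5}
AF ((¬r ∨ ¬p) → p): least fixpoint, start Z0 = {s5}, add states with every successor in Z. Z1 = {s1, s5}; fixed.
Sat(AF ((¬r ∨ ¬p) → p)) = {s1, s5}
E[¬r U AF ((¬r ∨ ¬p) → p)]: least fixpoint, start Z0 = Sat(AF ((¬r ∨ ¬p) → p)) = {s1, s5}, add states in Sat(¬r) with some successor in Z. Already a fixed point.
Sat(E[¬r U AF ((¬r ∨ ¬p) → p)]) = {s1, s5}
|Sat(E[¬r U AF ((¬r ∨ ¬p) → p)])| = |{s1, s5}| = 2.

2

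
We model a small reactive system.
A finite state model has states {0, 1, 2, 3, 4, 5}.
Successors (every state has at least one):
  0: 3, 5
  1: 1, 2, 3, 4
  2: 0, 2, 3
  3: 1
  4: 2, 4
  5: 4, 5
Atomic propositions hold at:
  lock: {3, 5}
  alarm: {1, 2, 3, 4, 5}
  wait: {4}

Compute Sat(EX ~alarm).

Sat(~alarm) = {0}
Sat(EX ~alarm) = {s : some successor in {0}} = {2}

{2}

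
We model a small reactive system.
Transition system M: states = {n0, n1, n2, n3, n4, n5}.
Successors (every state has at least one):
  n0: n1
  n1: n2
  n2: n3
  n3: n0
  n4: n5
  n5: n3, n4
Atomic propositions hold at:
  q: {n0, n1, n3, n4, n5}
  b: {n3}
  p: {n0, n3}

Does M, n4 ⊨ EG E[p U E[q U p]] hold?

Yes

E[q U p]: least fixpoint, start Z0 = Sat(p) = {n0, n3}, add states in Sat(q) with some successor in Z. Z1 = {n0, n3, n5}; Z2 = {n0, n3, n4, n5}; fixed.
Sat(E[q U p]) = {n0, n3, n4, n5}
E[p U E[q U p]]: least fixpoint, start Z0 = Sat(E[q U p]) = {n0, n3, n4, n5}, add states in Sat(p) with some successor in Z. Already a fixed point.
Sat(E[p U E[q U p]]) = {n0, n3, n4, n5}
EG E[p U E[q U p]]: greatest fixpoint, start Z0 = {n0, n3, n4, n5}, keep only states in Sat with some successor in Z. Z1 = {n3, n4, n5}; Z2 = {n4, n5}; fixed.
Sat(EG E[p U E[q U p]]) = {n4, n5}
n4 ∈ Sat(EG E[p U E[q U p]]) = {n4, n5}, so the formula holds at n4.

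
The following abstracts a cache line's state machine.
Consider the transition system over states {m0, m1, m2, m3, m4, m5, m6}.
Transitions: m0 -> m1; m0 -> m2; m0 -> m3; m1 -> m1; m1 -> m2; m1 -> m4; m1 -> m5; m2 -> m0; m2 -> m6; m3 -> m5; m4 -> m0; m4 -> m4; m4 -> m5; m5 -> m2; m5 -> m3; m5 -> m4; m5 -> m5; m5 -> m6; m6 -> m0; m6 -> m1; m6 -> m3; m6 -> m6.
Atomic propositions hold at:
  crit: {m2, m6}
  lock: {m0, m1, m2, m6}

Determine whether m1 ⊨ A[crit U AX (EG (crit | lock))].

No

Sat(crit | lock) = {m0, m1, m2, m6}
EG (crit | lock): greatest fixpoint, start Z0 = {m0, m1, m2, m6}, keep only states in Sat with some successor in Z. Already a fixed point.
Sat(EG (crit | lock)) = {m0, m1, m2, m6}
Sat(AX (EG (crit | lock))) = {s : every successor in {m0, m1, m2, m6}} = {m2}
A[crit U AX (EG (crit | lock))]: least fixpoint, start Z0 = Sat(AX (EG (crit | lock))) = {m2}, add states in Sat(crit) with every successor in Z. Already a fixed point.
Sat(A[crit U AX (EG (crit | lock))]) = {m2}
m1 ∉ Sat(A[crit U AX (EG (crit | lock))]) = {m2}, so the formula does not hold at m1.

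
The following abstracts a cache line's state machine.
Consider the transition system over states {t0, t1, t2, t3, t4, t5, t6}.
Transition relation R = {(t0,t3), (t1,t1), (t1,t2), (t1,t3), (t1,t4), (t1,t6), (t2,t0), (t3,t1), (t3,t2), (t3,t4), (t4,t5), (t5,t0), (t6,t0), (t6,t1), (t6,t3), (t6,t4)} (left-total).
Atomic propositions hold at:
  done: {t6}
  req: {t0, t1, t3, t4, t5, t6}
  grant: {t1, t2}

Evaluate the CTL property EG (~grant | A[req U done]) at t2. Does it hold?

No

Sat(~grant) = {t0, t3, t4, t5, t6}
A[req U done]: least fixpoint, start Z0 = Sat(done) = {t6}, add states in Sat(req) with every successor in Z. Already a fixed point.
Sat(A[req U done]) = {t6}
Sat(~grant | A[req U done]) = {t0, t3, t4, t5, t6}
EG (~grant | A[req U done]): greatest fixpoint, start Z0 = {t0, t3, t4, t5, t6}, keep only states in Sat with some successor in Z. Already a fixed point.
Sat(EG (~grant | A[req U done])) = {t0, t3, t4, t5, t6}
t2 ∉ Sat(EG (~grant | A[req U done])) = {t0, t3, t4, t5, t6}, so the formula does not hold at t2.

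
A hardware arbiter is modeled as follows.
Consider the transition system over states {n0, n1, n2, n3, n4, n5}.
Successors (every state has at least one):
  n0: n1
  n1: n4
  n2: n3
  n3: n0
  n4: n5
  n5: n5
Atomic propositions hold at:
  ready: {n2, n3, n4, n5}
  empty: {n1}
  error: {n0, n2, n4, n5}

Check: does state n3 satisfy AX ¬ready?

Sat(¬ready) = {n0, n1}
Sat(AX ¬ready) = {s : every successor in {n0, n1}} = {n0, n3}
n3 ∈ Sat(AX ¬ready) = {n0, n3}, so the formula holds at n3.

Yes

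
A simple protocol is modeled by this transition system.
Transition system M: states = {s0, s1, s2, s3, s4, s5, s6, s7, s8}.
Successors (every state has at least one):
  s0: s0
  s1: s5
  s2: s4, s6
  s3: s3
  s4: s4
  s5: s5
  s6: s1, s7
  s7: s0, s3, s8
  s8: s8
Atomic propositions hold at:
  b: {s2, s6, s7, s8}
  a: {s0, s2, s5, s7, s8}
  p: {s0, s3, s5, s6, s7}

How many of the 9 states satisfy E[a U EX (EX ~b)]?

8

Sat(~b) = {s0, s1, s3, s4, s5}
Sat(EX ~b) = {s : some successor in {s0, s1, s3, s4, s5}} = {s0, s1, s2, s3, s4, s5, s6, s7}
Sat(EX (EX ~b)) = {s : some successor in {s0, s1, s2, s3, s4, s5, s6, s7}} = {s0, s1, s2, s3, s4, s5, s6, s7}
E[a U EX (EX ~b)]: least fixpoint, start Z0 = Sat(EX (EX ~b)) = {s0, s1, s2, s3, s4, s5, s6, s7}, add states in Sat(a) with some successor in Z. Already a fixed point.
Sat(E[a U EX (EX ~b)]) = {s0, s1, s2, s3, s4, s5, s6, s7}
|Sat(E[a U EX (EX ~b)])| = |{s0, s1, s2, s3, s4, s5, s6, s7}| = 8.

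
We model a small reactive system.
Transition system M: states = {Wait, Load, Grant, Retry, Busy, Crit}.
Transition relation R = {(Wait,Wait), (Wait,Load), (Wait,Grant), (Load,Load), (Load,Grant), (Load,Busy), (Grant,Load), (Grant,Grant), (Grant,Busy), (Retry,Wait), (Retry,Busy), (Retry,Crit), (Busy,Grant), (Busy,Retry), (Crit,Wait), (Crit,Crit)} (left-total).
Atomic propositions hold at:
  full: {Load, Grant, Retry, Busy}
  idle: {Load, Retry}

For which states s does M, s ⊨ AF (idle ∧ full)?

Sat(idle ∧ full) = {Load, Retry}
AF (idle ∧ full): least fixpoint, start Z0 = {Load, Retry}, add states with every successor in Z. Already a fixed point.
Sat(AF (idle ∧ full)) = {Load, Retry}

{Load, Retry}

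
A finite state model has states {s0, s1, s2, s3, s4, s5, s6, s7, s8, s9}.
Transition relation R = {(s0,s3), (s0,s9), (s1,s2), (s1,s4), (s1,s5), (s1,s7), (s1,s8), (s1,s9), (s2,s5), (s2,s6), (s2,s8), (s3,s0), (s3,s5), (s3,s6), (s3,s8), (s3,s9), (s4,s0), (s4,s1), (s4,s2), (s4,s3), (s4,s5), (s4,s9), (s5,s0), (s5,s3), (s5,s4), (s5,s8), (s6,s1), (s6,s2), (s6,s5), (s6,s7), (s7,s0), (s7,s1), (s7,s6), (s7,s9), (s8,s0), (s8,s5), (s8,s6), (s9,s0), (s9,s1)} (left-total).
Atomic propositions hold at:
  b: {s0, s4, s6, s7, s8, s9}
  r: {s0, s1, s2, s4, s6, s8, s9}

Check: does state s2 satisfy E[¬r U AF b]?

No

Sat(¬r) = {s3, s5, s7}
AF b: least fixpoint, start Z0 = {s0, s4, s6, s7, s8, s9}, add states with every successor in Z. Already a fixed point.
Sat(AF b) = {s0, s4, s6, s7, s8, s9}
E[¬r U AF b]: least fixpoint, start Z0 = Sat(AF b) = {s0, s4, s6, s7, s8, s9}, add states in Sat(¬r) with some successor in Z. Z1 = {s0, s3, s4, s5, s6, s7, s8, s9}; fixed.
Sat(E[¬r U AF b]) = {s0, s3, s4, s5, s6, s7, s8, s9}
s2 ∉ Sat(E[¬r U AF b]) = {s0, s3, s4, s5, s6, s7, s8, s9}, so the formula does not hold at s2.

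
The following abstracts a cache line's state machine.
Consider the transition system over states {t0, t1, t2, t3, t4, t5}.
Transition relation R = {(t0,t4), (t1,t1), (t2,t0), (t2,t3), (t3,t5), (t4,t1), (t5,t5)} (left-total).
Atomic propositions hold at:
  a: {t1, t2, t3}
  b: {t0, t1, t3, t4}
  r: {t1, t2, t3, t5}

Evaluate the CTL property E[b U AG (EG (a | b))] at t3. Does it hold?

No

Sat(a | b) = {t0, t1, t2, t3, t4}
EG (a | b): greatest fixpoint, start Z0 = {t0, t1, t2, t3, t4}, keep only states in Sat with some successor in Z. Z1 = {t0, t1, t2, t4}; fixed.
Sat(EG (a | b)) = {t0, t1, t2, t4}
AG (EG (a | b)): greatest fixpoint, start Z0 = {t0, t1, t2, t4}, keep only states in Sat with every successor in Z. Z1 = {t0, t1, t4}; fixed.
Sat(AG (EG (a | b))) = {t0, t1, t4}
E[b U AG (EG (a | b))]: least fixpoint, start Z0 = Sat(AG (EG (a | b))) = {t0, t1, t4}, add states in Sat(b) with some successor in Z. Already a fixed point.
Sat(E[b U AG (EG (a | b))]) = {t0, t1, t4}
t3 ∉ Sat(E[b U AG (EG (a | b))]) = {t0, t1, t4}, so the formula does not hold at t3.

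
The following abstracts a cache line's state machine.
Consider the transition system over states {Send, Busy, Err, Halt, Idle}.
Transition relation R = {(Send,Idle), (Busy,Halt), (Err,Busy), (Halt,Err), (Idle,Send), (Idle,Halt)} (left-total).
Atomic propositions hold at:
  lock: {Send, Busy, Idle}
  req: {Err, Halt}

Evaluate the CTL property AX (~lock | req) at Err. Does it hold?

No

Sat(~lock) = {Err, Halt}
Sat(~lock | req) = {Err, Halt}
Sat(AX (~lock | req)) = {s : every successor in {Err, Halt}} = {Busy, Halt}
Err ∉ Sat(AX (~lock | req)) = {Busy, Halt}, so the formula does not hold at Err.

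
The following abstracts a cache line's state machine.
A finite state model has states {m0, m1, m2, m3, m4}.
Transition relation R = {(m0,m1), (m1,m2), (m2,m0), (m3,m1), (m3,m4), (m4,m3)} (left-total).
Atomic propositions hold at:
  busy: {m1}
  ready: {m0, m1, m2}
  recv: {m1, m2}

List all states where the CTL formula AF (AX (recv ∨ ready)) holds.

Sat(recv ∨ ready) = {m0, m1, m2}
Sat(AX (recv ∨ ready)) = {s : every successor in {m0, m1, m2}} = {m0, m1, m2}
AF (AX (recv ∨ ready)): least fixpoint, start Z0 = {m0, m1, m2}, add states with every successor in Z. Already a fixed point.
Sat(AF (AX (recv ∨ ready))) = {m0, m1, m2}

{m0, m1, m2}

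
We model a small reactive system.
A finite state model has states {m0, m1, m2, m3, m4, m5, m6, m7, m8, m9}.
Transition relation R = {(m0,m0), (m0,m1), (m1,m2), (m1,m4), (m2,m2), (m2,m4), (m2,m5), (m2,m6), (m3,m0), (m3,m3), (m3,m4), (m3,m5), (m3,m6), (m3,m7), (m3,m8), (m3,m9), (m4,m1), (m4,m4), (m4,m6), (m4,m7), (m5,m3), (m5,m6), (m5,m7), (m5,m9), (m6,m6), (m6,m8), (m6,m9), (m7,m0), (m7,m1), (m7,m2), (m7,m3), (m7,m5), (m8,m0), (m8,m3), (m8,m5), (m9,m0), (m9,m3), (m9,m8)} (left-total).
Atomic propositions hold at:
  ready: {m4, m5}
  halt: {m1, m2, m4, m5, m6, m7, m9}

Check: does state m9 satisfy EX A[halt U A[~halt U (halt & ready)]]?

Sat(~halt) = {m0, m3, m8}
Sat(halt & ready) = {m4, m5}
A[~halt U (halt & ready)]: least fixpoint, start Z0 = Sat((halt & ready)) = {m4, m5}, add states in Sat(~halt) with every successor in Z. Already a fixed point.
Sat(A[~halt U (halt & ready)]) = {m4, m5}
A[halt U A[~halt U (halt & ready)]]: least fixpoint, start Z0 = Sat(A[~halt U (halt & ready)]) = {m4, m5}, add states in Sat(halt) with every successor in Z. Already a fixed point.
Sat(A[halt U A[~halt U (halt & ready)]]) = {m4, m5}
Sat(EX A[halt U A[~halt U (halt & ready)]]) = {s : some successor in {m4, m5}} = {m1, m2, m3, m4, m7, m8}
m9 ∉ Sat(EX A[halt U A[~halt U (halt & ready)]]) = {m1, m2, m3, m4, m7, m8}, so the formula does not hold at m9.

No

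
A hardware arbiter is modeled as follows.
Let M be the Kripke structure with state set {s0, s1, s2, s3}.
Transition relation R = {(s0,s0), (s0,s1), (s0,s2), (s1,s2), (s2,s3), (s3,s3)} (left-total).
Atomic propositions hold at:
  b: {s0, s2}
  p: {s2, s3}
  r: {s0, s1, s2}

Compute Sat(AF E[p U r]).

E[p U r]: least fixpoint, start Z0 = Sat(r) = {s0, s1, s2}, add states in Sat(p) with some successor in Z. Already a fixed point.
Sat(E[p U r]) = {s0, s1, s2}
AF E[p U r]: least fixpoint, start Z0 = {s0, s1, s2}, add states with every successor in Z. Already a fixed point.
Sat(AF E[p U r]) = {s0, s1, s2}

{s0, s1, s2}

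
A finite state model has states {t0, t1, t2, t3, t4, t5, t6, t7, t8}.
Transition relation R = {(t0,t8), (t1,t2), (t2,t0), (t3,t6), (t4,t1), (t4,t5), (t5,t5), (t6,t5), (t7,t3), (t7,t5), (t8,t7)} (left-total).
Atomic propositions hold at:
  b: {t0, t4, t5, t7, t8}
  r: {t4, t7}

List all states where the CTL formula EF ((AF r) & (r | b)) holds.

{t0, t1, t2, t4, t7, t8}

AF r: least fixpoint, start Z0 = {t4, t7}, add states with every successor in Z. Z1 = {t4, t7, t8}; Z2 = {t0, t4, t7, t8}; Z3 = {t0, t2, t4, t7, t8}; Z4 = {t0, t1, t2, t4, t7, t8}; fixed.
Sat(AF r) = {t0, t1, t2, t4, t7, t8}
Sat(r | b) = {t0, t4, t5, t7, t8}
Sat((AF r) & (r | b)) = {t0, t4, t7, t8}
EF ((AF r) & (r | b)): least fixpoint, start Z0 = {t0, t4, t7, t8}, add states with some successor in Z. Z1 = {t0, t2, t4, t7, t8}; Z2 = {t0, t1, t2, t4, t7, t8}; fixed.
Sat(EF ((AF r) & (r | b))) = {t0, t1, t2, t4, t7, t8}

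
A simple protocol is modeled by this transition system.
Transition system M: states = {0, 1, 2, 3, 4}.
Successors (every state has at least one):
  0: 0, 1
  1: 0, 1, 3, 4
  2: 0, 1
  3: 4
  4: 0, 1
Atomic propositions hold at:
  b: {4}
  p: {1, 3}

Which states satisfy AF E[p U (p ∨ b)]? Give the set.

Sat(p ∨ b) = {1, 3, 4}
E[p U (p ∨ b)]: least fixpoint, start Z0 = Sat((p ∨ b)) = {1, 3, 4}, add states in Sat(p) with some successor in Z. Already a fixed point.
Sat(E[p U (p ∨ b)]) = {1, 3, 4}
AF E[p U (p ∨ b)]: least fixpoint, start Z0 = {1, 3, 4}, add states with every successor in Z. Already a fixed point.
Sat(AF E[p U (p ∨ b)]) = {1, 3, 4}

{1, 3, 4}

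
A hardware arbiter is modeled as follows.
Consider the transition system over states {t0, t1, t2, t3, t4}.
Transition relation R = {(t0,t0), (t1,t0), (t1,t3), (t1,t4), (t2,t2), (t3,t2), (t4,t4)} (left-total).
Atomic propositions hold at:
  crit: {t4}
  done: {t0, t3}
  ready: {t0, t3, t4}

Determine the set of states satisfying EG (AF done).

{t0}

AF done: least fixpoint, start Z0 = {t0, t3}, add states with every successor in Z. Already a fixed point.
Sat(AF done) = {t0, t3}
EG (AF done): greatest fixpoint, start Z0 = {t0, t3}, keep only states in Sat with some successor in Z. Z1 = {t0}; fixed.
Sat(EG (AF done)) = {t0}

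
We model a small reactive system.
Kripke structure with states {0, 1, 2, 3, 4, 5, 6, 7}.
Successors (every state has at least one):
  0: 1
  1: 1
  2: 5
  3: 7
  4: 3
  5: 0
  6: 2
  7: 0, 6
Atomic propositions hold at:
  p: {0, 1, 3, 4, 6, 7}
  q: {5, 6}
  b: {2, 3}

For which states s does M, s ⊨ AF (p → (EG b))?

EG b: greatest fixpoint, start Z0 = {2, 3}, keep only states in Sat with some successor in Z. Z1 = ∅; fixed.
Sat(EG b) = ∅
Sat(p → (EG b)) = {2, 5}
AF (p → (EG b)): least fixpoint, start Z0 = {2, 5}, add states with every successor in Z. Z1 = {2, 5, 6}; fixed.
Sat(AF (p → (EG b))) = {2, 5, 6}

{2, 5, 6}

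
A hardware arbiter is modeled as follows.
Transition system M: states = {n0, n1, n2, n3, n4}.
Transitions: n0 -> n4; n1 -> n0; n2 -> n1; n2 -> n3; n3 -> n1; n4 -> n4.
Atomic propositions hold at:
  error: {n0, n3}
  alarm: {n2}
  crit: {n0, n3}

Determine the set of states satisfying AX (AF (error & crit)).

Sat(error & crit) = {n0, n3}
AF (error & crit): least fixpoint, start Z0 = {n0, n3}, add states with every successor in Z. Z1 = {n0, n1, n3}; Z2 = {n0, n1, n2, n3}; fixed.
Sat(AF (error & crit)) = {n0, n1, n2, n3}
Sat(AX (AF (error & crit))) = {s : every successor in {n0, n1, n2, n3}} = {n1, n2, n3}

{n1, n2, n3}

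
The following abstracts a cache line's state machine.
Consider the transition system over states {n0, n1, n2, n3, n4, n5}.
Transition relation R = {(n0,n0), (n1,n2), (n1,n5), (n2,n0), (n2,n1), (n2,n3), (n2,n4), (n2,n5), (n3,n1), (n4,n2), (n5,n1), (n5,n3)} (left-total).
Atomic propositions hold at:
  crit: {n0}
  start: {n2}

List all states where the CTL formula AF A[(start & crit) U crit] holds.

Sat(start & crit) = ∅
A[(start & crit) U crit]: least fixpoint, start Z0 = Sat(crit) = {n0}, add states in Sat(start & crit) with every successor in Z. Already a fixed point.
Sat(A[(start & crit) U crit]) = {n0}
AF A[(start & crit) U crit]: least fixpoint, start Z0 = {n0}, add states with every successor in Z. Already a fixed point.
Sat(AF A[(start & crit) U crit]) = {n0}

{n0}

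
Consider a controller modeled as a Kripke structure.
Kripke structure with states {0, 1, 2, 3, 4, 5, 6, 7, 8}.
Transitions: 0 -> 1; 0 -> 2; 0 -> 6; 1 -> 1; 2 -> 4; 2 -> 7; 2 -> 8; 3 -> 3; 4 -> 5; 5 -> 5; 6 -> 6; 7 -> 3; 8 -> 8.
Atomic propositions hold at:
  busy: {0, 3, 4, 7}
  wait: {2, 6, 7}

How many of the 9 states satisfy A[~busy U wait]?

Sat(~busy) = {1, 2, 5, 6, 8}
A[~busy U wait]: least fixpoint, start Z0 = Sat(wait) = {2, 6, 7}, add states in Sat(~busy) with every successor in Z. Already a fixed point.
Sat(A[~busy U wait]) = {2, 6, 7}
|Sat(A[~busy U wait])| = |{2, 6, 7}| = 3.

3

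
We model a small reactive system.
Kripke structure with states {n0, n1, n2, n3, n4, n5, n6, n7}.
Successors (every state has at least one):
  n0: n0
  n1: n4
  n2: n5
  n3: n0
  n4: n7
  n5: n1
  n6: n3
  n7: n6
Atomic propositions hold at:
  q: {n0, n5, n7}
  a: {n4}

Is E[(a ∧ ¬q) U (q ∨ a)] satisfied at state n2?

No

Sat(¬q) = {n1, n2, n3, n4, n6}
Sat(a ∧ ¬q) = {n4}
Sat(q ∨ a) = {n0, n4, n5, n7}
E[(a ∧ ¬q) U (q ∨ a)]: least fixpoint, start Z0 = Sat((q ∨ a)) = {n0, n4, n5, n7}, add states in Sat(a ∧ ¬q) with some successor in Z. Already a fixed point.
Sat(E[(a ∧ ¬q) U (q ∨ a)]) = {n0, n4, n5, n7}
n2 ∉ Sat(E[(a ∧ ¬q) U (q ∨ a)]) = {n0, n4, n5, n7}, so the formula does not hold at n2.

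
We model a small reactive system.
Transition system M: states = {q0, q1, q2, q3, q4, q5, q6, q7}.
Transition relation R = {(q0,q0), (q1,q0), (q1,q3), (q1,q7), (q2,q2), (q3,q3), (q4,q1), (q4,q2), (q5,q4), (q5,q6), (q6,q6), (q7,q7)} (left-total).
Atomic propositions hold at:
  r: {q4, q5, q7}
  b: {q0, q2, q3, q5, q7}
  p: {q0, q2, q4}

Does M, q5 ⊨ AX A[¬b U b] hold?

Sat(¬b) = {q1, q4, q6}
A[¬b U b]: least fixpoint, start Z0 = Sat(b) = {q0, q2, q3, q5, q7}, add states in Sat(¬b) with every successor in Z. Z1 = {q0, q1, q2, q3, q5, q7}; Z2 = {q0, q1, q2, q3, q4, q5, q7}; fixed.
Sat(A[¬b U b]) = {q0, q1, q2, q3, q4, q5, q7}
Sat(AX A[¬b U b]) = {s : every successor in {q0, q1, q2, q3, q4, q5, q7}} = {q0, q1, q2, q3, q4, q7}
q5 ∉ Sat(AX A[¬b U b]) = {q0, q1, q2, q3, q4, q7}, so the formula does not hold at q5.

No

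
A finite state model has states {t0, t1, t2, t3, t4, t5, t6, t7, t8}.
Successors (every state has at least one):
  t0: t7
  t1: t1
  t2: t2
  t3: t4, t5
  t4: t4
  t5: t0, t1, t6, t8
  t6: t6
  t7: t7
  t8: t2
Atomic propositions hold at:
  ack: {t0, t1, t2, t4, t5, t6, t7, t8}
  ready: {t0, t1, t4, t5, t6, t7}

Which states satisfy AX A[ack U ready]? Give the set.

{t0, t1, t3, t4, t6, t7}

A[ack U ready]: least fixpoint, start Z0 = Sat(ready) = {t0, t1, t4, t5, t6, t7}, add states in Sat(ack) with every successor in Z. Already a fixed point.
Sat(A[ack U ready]) = {t0, t1, t4, t5, t6, t7}
Sat(AX A[ack U ready]) = {s : every successor in {t0, t1, t4, t5, t6, t7}} = {t0, t1, t3, t4, t6, t7}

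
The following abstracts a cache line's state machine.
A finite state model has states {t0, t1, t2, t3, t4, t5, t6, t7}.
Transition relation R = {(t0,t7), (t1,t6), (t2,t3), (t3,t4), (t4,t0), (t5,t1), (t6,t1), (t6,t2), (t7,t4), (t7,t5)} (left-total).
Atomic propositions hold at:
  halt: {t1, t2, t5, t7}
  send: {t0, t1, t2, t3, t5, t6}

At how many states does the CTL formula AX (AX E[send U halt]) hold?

5

E[send U halt]: least fixpoint, start Z0 = Sat(halt) = {t1, t2, t5, t7}, add states in Sat(send) with some successor in Z. Z1 = {t0, t1, t2, t5, t6, t7}; fixed.
Sat(E[send U halt]) = {t0, t1, t2, t5, t6, t7}
Sat(AX E[send U halt]) = {s : every successor in {t0, t1, t2, t5, t6, t7}} = {t0, t1, t4, t5, t6}
Sat(AX (AX E[send U halt])) = {s : every successor in {t0, t1, t4, t5, t6}} = {t1, t3, t4, t5, t7}
|Sat(AX (AX E[send U halt]))| = |{t1, t3, t4, t5, t7}| = 5.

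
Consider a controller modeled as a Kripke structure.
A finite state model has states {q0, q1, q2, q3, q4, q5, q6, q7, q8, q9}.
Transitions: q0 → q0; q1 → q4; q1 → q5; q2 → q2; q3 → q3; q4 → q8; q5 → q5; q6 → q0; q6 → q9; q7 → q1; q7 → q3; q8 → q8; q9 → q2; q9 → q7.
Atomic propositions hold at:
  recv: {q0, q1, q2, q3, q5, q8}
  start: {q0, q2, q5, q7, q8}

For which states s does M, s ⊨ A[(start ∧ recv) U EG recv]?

{q0, q1, q2, q3, q5, q8}

Sat(start ∧ recv) = {q0, q2, q5, q8}
EG recv: greatest fixpoint, start Z0 = {q0, q1, q2, q3, q5, q8}, keep only states in Sat with some successor in Z. Already a fixed point.
Sat(EG recv) = {q0, q1, q2, q3, q5, q8}
A[(start ∧ recv) U EG recv]: least fixpoint, start Z0 = Sat(EG recv) = {q0, q1, q2, q3, q5, q8}, add states in Sat(start ∧ recv) with every successor in Z. Already a fixed point.
Sat(A[(start ∧ recv) U EG recv]) = {q0, q1, q2, q3, q5, q8}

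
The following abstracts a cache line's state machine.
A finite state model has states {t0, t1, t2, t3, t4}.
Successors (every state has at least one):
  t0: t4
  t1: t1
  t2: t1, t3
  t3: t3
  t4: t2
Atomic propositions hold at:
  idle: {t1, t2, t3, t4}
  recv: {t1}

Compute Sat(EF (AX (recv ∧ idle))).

Sat(recv ∧ idle) = {t1}
Sat(AX (recv ∧ idle)) = {s : every successor in {t1}} = {t1}
EF (AX (recv ∧ idle)): least fixpoint, start Z0 = {t1}, add states with some successor in Z. Z1 = {t1, t2}; Z2 = {t1, t2, t4}; Z3 = {t0, t1, t2, t4}; fixed.
Sat(EF (AX (recv ∧ idle))) = {t0, t1, t2, t4}

{t0, t1, t2, t4}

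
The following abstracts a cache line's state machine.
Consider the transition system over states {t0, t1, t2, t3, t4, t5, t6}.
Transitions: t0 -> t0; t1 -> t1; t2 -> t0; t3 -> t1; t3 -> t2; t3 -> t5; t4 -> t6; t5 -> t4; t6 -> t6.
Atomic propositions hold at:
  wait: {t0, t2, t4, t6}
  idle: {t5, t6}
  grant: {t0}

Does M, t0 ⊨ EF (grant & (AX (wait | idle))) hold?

Yes

Sat(wait | idle) = {t0, t2, t4, t5, t6}
Sat(AX (wait | idle)) = {s : every successor in {t0, t2, t4, t5, t6}} = {t0, t2, t4, t5, t6}
Sat(grant & (AX (wait | idle))) = {t0}
EF (grant & (AX (wait | idle))): least fixpoint, start Z0 = {t0}, add states with some successor in Z. Z1 = {t0, t2}; Z2 = {t0, t2, t3}; fixed.
Sat(EF (grant & (AX (wait | idle)))) = {t0, t2, t3}
t0 ∈ Sat(EF (grant & (AX (wait | idle)))) = {t0, t2, t3}, so the formula holds at t0.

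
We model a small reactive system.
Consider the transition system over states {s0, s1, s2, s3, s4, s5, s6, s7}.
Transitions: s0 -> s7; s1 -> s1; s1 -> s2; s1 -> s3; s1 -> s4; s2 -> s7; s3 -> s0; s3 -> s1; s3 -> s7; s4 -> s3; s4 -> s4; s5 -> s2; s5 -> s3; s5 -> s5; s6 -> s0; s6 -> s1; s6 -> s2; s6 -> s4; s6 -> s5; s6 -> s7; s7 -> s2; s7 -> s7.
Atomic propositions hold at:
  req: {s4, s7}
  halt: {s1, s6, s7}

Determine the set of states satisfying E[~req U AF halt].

Sat(~req) = {s0, s1, s2, s3, s5, s6}
AF halt: least fixpoint, start Z0 = {s1, s6, s7}, add states with every successor in Z. Z1 = {s0, s1, s2, s6, s7}; Z2 = {s0, s1, s2, s3, s6, s7}; fixed.
Sat(AF halt) = {s0, s1, s2, s3, s6, s7}
E[~req U AF halt]: least fixpoint, start Z0 = Sat(AF halt) = {s0, s1, s2, s3, s6, s7}, add states in Sat(~req) with some successor in Z. Z1 = {s0, s1, s2, s3, s5, s6, s7}; fixed.
Sat(E[~req U AF halt]) = {s0, s1, s2, s3, s5, s6, s7}

{s0, s1, s2, s3, s5, s6, s7}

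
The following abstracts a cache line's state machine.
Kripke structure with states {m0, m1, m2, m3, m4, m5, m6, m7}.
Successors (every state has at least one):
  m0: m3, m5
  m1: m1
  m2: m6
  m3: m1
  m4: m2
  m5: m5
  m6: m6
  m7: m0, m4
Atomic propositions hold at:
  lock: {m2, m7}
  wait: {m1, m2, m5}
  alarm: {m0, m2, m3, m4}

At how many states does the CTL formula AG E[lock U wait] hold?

E[lock U wait]: least fixpoint, start Z0 = Sat(wait) = {m1, m2, m5}, add states in Sat(lock) with some successor in Z. Already a fixed point.
Sat(E[lock U wait]) = {m1, m2, m5}
AG E[lock U wait]: greatest fixpoint, start Z0 = {m1, m2, m5}, keep only states in Sat with every successor in Z. Z1 = {m1, m5}; fixed.
Sat(AG E[lock U wait]) = {m1, m5}
|Sat(AG E[lock U wait])| = |{m1, m5}| = 2.

2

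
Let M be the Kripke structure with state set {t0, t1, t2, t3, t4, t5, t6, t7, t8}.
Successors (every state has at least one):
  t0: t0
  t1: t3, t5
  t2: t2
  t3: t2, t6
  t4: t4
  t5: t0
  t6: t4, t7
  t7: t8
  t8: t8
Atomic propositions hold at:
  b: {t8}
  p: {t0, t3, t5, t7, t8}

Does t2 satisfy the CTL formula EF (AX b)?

Sat(AX b) = {s : every successor in {t8}} = {t7, t8}
EF (AX b): least fixpoint, start Z0 = {t7, t8}, add states with some successor in Z. Z1 = {t6, t7, t8}; Z2 = {t3, t6, t7, t8}; Z3 = {t1, t3, t6, t7, t8}; fixed.
Sat(EF (AX b)) = {t1, t3, t6, t7, t8}
t2 ∉ Sat(EF (AX b)) = {t1, t3, t6, t7, t8}, so the formula does not hold at t2.

No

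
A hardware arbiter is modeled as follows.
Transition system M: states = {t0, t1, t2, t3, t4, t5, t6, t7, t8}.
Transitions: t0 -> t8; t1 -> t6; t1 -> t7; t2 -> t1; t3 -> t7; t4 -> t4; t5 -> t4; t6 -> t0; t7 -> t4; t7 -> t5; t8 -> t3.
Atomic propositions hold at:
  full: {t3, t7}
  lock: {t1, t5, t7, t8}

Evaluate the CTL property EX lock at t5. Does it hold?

Sat(EX lock) = {s : some successor in {t1, t5, t7, t8}} = {t0, t1, t2, t3, t7}
t5 ∉ Sat(EX lock) = {t0, t1, t2, t3, t7}, so the formula does not hold at t5.

No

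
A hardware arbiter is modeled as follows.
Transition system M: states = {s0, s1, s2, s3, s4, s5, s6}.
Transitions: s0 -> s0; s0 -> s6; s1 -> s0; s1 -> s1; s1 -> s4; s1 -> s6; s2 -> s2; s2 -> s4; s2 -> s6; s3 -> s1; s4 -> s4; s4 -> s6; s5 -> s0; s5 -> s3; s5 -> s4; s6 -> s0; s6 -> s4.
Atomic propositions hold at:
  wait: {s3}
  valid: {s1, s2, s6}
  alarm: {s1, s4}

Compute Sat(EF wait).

EF wait: least fixpoint, start Z0 = {s3}, add states with some successor in Z. Z1 = {s3, s5}; fixed.
Sat(EF wait) = {s3, s5}

{s3, s5}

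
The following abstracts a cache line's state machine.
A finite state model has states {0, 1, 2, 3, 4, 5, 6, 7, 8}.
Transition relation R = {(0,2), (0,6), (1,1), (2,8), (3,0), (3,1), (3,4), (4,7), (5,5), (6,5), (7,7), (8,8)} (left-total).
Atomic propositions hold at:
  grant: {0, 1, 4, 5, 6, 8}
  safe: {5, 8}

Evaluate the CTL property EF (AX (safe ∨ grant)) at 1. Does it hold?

Sat(safe ∨ grant) = {0, 1, 4, 5, 6, 8}
Sat(AX (safe ∨ grant)) = {s : every successor in {0, 1, 4, 5, 6, 8}} = {1, 2, 3, 5, 6, 8}
EF (AX (safe ∨ grant)): least fixpoint, start Z0 = {1, 2, 3, 5, 6, 8}, add states with some successor in Z. Z1 = {0, 1, 2, 3, 5, 6, 8}; fixed.
Sat(EF (AX (safe ∨ grant))) = {0, 1, 2, 3, 5, 6, 8}
1 ∈ Sat(EF (AX (safe ∨ grant))) = {0, 1, 2, 3, 5, 6, 8}, so the formula holds at 1.

Yes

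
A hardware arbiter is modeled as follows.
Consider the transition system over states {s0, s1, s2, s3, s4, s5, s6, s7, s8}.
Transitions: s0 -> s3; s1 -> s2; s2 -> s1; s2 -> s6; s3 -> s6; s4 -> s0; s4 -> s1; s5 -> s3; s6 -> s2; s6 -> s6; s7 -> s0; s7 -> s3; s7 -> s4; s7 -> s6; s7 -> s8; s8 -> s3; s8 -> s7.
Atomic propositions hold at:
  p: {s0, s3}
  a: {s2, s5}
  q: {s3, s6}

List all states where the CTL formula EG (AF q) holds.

{s0, s3, s5, s6}

AF q: least fixpoint, start Z0 = {s3, s6}, add states with every successor in Z. Z1 = {s0, s3, s5, s6}; fixed.
Sat(AF q) = {s0, s3, s5, s6}
EG (AF q): greatest fixpoint, start Z0 = {s0, s3, s5, s6}, keep only states in Sat with some successor in Z. Already a fixed point.
Sat(EG (AF q)) = {s0, s3, s5, s6}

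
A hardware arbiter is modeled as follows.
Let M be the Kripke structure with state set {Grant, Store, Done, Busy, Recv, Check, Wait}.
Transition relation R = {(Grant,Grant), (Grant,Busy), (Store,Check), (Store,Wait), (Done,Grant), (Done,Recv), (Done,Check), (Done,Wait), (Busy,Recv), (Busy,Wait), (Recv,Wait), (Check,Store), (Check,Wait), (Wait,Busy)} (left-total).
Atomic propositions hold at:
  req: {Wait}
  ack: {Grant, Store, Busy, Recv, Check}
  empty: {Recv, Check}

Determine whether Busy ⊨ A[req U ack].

A[req U ack]: least fixpoint, start Z0 = Sat(ack) = {Grant, Store, Busy, Recv, Check}, add states in Sat(req) with every successor in Z. Z1 = {Grant, Store, Busy, Recv, Check, Wait}; fixed.
Sat(A[req U ack]) = {Grant, Store, Busy, Recv, Check, Wait}
Busy ∈ Sat(A[req U ack]) = {Grant, Store, Busy, Recv, Check, Wait}, so the formula holds at Busy.

Yes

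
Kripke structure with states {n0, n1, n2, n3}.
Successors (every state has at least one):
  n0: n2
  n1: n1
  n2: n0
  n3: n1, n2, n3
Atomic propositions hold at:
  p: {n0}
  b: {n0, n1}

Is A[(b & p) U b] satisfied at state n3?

Sat(b & p) = {n0}
A[(b & p) U b]: least fixpoint, start Z0 = Sat(b) = {n0, n1}, add states in Sat(b & p) with every successor in Z. Already a fixed point.
Sat(A[(b & p) U b]) = {n0, n1}
n3 ∉ Sat(A[(b & p) U b]) = {n0, n1}, so the formula does not hold at n3.

No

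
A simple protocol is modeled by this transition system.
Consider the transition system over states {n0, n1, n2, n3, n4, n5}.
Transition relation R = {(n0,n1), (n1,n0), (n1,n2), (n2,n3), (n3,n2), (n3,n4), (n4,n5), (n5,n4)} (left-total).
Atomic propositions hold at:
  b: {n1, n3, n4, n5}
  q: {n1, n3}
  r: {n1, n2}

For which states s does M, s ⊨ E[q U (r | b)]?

{n1, n2, n3, n4, n5}

Sat(r | b) = {n1, n2, n3, n4, n5}
E[q U (r | b)]: least fixpoint, start Z0 = Sat((r | b)) = {n1, n2, n3, n4, n5}, add states in Sat(q) with some successor in Z. Already a fixed point.
Sat(E[q U (r | b)]) = {n1, n2, n3, n4, n5}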